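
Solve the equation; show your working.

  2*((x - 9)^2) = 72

Step 1. [2*((x - 9)^2) = 72] divide by the outer 2 ⇒ div: (x - 9)^2 = 36.
Step 2. [(x - 9)^2 = 36] 36 ≥ 0, LHS is (·)² — take ±√. So sqrt: x - 9 = 6 or -6.
Step 3. [x - 9 = 6 or -6] -9 is outermost — add 9 both sides. So sub: x = 15 or 3.

Answer: x ∈ {3, 15}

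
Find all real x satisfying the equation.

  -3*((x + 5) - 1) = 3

Step 1. [-3*((x + 5) - 1) = 3] LHS = -3·(…); ÷-3 both sides ⇒ div: (x + 5) - 1 = -1.
Step 2. [(x + 5) - 1 = -1] -1 is outermost — add 1 both sides. So sub: x + 5 = 0.
Step 3. [x + 5 = 0] peel the +5: subtract 5 from each side ⇒ sub: x = -5.

Answer: x ∈ {-5}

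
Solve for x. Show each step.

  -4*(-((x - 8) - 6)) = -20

Step 1. [-4*(-((x - 8) - 6)) = -20] -4·(inner) — divide through by -4. So div: -((x - 8) - 6) = 5.
Step 2. [-((x - 8) - 6) = 5] LHS negated; negate both sides ⇒ neg: (x - 8) - 6 = -5.
Step 3. [(x - 8) - 6 = -5] the outer -6 inverts by adding 6. So sub: x - 8 = 1.
Step 4. [x - 8 = 1] 8 comes off first (add 8). So sub: x = 9.

Answer: x ∈ {9}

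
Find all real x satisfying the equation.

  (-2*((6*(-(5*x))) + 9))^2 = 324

Step 1. [(-2*((6*(-(5*x))) + 9))^2 = 324] LHS squared, RHS 324 ≥ 0: apply √ (±). So sqrt: -2*((6*(-(5*x))) + 9) = 18 or -18.
Step 2. [-2*((6*(-(5*x))) + 9) = 18 or -18] LHS = -2·(…); ÷-2 both sides. So div: (6*(-(5*x))) + 9 = -9 or 9.
Step 3. [(6*(-(5*x))) + 9 = -9 or 9] 9 comes off first (subtract 9), so sub: 6*(-(5*x)) = -18 or 0.
Step 4. [6*(-(5*x)) = -18 or 0] LHS = 6·(…); ÷6 both sides. So div: -(5*x) = -3 or 0.
Step 5. [-(5*x) = -3 or 0] leading − — multiply by −1 ⇒ neg: 5*x = 3 or 0.
Step 6. [5*x = 3 or 0] divide by the outer 5, so div: x = 3/5 or 0.

Answer: x ∈ {0, 3/5}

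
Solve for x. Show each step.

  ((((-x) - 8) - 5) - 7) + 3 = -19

Step 1. [((((-x) - 8) - 5) - 7) + 3 = -19] 3 comes off first (subtract 3). So sub: (((-x) - 8) - 5) - 7 = -22.
Step 2. [(((-x) - 8) - 5) - 7 = -22] -7 is outermost — add 7 both sides. So sub: ((-x) - 8) - 5 = -15.
Step 3. [((-x) - 8) - 5 = -15] add 5: x sits inside (… - 5) ⇒ sub: (-x) - 8 = -10.
Step 4. [(-x) - 8 = -10] peel the -8: add 8 from each side, so sub: -x = -2.
Step 5. [-x = -2] flip signs both sides. So neg: x = 2.

Answer: x ∈ {2}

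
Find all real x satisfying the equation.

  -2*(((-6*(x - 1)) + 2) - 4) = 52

Step 1. [-2*(((-6*(x - 1)) + 2) - 4) = 52] -2 out front; divide by -2. So div: ((-6*(x - 1)) + 2) - 4 = -26.
Step 2. [((-6*(x - 1)) + 2) - 4 = -26] peel the -4: add 4 from each side. So sub: (-6*(x - 1)) + 2 = -22.
Step 3. [(-6*(x - 1)) + 2 = -22] +2 is outermost — subtract 2 both sides, so sub: -6*(x - 1) = -24.
Step 4. [-6*(x - 1) = -24] -6 out front; divide by -6. So div: x - 1 = 4.
Step 5. [x - 1 = 4] add 1: x sits inside (… - 1) ⇒ sub: x = 5.

Answer: x ∈ {5}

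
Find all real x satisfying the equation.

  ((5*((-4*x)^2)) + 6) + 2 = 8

Step 1. [((5*((-4*x)^2)) + 6) + 2 = 8] 2 comes off first (subtract 2). So sub: (5*((-4*x)^2)) + 6 = 6.
Step 2. [(5*((-4*x)^2)) + 6 = 6] peel the +6: subtract 6 from each side ⇒ sub: 5*((-4*x)^2) = 0.
Step 3. [5*((-4*x)^2) = 0] LHS = 5·(…); ÷5 both sides ⇒ div: (-4*x)^2 = 0.
Step 4. [(-4*x)^2 = 0] LHS squared, RHS 0 ≥ 0: apply √ (±) ⇒ sqrt: -4*x = 0.
Step 5. [-4*x = 0] -4 out front; divide by -4, so div: x = 0.

Answer: x ∈ {0}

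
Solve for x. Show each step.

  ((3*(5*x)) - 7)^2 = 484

Step 1. [((3*(5*x)) - 7)^2 = 484] 484 ≥ 0, LHS is (·)² — take ±√. So sqrt: (3*(5*x)) - 7 = 22 or -22.
Step 2. [(3*(5*x)) - 7 = 22 or -22] peel the -7: add 7 from each side. So sub: 3*(5*x) = 29 or -15.
Step 3. [3*(5*x) = 29 or -15] divide by the outer 3 ⇒ div: 5*x = 29/3 or -5.
Step 4. [5*x = 29/3 or -5] leading coefficient 5: divide by 5, so div: x = 29/15 or -1.

Answer: x ∈ {-1, 29/15}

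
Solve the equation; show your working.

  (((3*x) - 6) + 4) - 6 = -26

Step 1. [(((3*x) - 6) + 4) - 6 = -26] 6 comes off first (add 6) ⇒ sub: ((3*x) - 6) + 4 = -20.
Step 2. [((3*x) - 6) + 4 = -20] 4 comes off first (subtract 4). So sub: (3*x) - 6 = -24.
Step 3. [(3*x) - 6 = -24] 3 divides every term; factor it out. So factor: x - 2 = -8.
Step 4. [x - 2 = -8] the outer -2 inverts by adding 2 ⇒ sub: x = -6.

Answer: x ∈ {-6}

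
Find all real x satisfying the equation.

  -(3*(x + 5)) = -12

Step 1. [-(3*(x + 5)) = -12] leading − — multiply by −1. So neg: 3*(x + 5) = 12.
Step 2. [3*(x + 5) = 12] 3 out front; divide by 3, so div: x + 5 = 4.
Step 3. [x + 5 = 4] the outer +5 inverts by subtracting 5 ⇒ sub: x = -1.

Answer: x ∈ {-1}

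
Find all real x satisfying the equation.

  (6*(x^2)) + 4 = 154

Step 1. [(6*(x^2)) + 4 = 154] 4 comes off first (subtract 4) ⇒ sub: 6*(x^2) = 150.
Step 2. [6*(x^2) = 150] 6·(inner) — divide through by 6. So div: x^2 = 25.
Step 3. [x^2 = 25] √ both sides: 25 ≥ 0 gives two branches. So sqrt: x = 5 or -5.

Answer: x ∈ {-5, 5}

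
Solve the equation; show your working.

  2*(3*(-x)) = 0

Step 1. [2*(3*(-x)) = 0] divide by the outer 2, so div: 3*(-x) = 0.
Step 2. [3*(-x) = 0] 3·(inner) — divide through by 3. So div: -x = 0.
Step 3. [-x = 0] leading − — multiply by −1. So neg: x = 0.

Answer: x ∈ {0}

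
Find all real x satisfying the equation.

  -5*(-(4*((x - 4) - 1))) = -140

Step 1. [-5*(-(4*((x - 4) - 1))) = -140] LHS = -5·(…); ÷-5 both sides ⇒ div: -(4*((x - 4) - 1)) = 28.
Step 2. [-(4*((x - 4) - 1)) = 28] LHS negated; negate both sides. So neg: 4*((x - 4) - 1) = -28.
Step 3. [4*((x - 4) - 1) = -28] LHS = 4·(…); ÷4 both sides ⇒ div: (x - 4) - 1 = -7.
Step 4. [(x - 4) - 1 = -7] peel the -1: add 1 from each side. So sub: x - 4 = -6.
Step 5. [x - 4 = -6] -4 is outermost — add 4 both sides, so sub: x = -2.

Answer: x ∈ {-2}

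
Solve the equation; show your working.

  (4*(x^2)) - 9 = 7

Step 1. [(4*(x^2)) - 9 = 7] the outer -9 inverts by adding 9 ⇒ sub: 4*(x^2) = 16.
Step 2. [4*(x^2) = 16] leading coefficient 4: divide by 4. So div: x^2 = 4.
Step 3. [x^2 = 4] √ both sides: 4 ≥ 0 gives two branches ⇒ sqrt: x = 2 or -2.

Answer: x ∈ {-2, 2}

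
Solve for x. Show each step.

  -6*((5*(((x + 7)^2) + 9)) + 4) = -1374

Step 1. [-6*((5*(((x + 7)^2) + 9)) + 4) = -1374] -6·(inner) — divide through by -6, so div: (5*(((x + 7)^2) + 9)) + 4 = 229.
Step 2. [(5*(((x + 7)^2) + 9)) + 4 = 229] peel the +4: subtract 4 from each side ⇒ sub: 5*(((x + 7)^2) + 9) = 225.
Step 3. [5*(((x + 7)^2) + 9) = 225] 5·(inner) — divide through by 5. So div: ((x + 7)^2) + 9 = 45.
Step 4. [((x + 7)^2) + 9 = 45] +9 is outermost — subtract 9 both sides ⇒ sub: (x + 7)^2 = 36.
Step 5. [(x + 7)^2 = 36] 36 ≥ 0, LHS is (·)² — take ±√. So sqrt: x + 7 = 6 or -6.
Step 6. [x + 7 = 6 or -6] 7 comes off first (subtract 7), so sub: x = -1 or -13.

Answer: x ∈ {-13, -1}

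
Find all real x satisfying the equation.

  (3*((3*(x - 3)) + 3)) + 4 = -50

Step 1. [(3*((3*(x - 3)) + 3)) + 4 = -50] the outer +4 inverts by subtracting 4. So sub: 3*((3*(x - 3)) + 3) = -54.
Step 2. [3*((3*(x - 3)) + 3) = -54] leading coefficient 3: divide by 3. So div: (3*(x - 3)) + 3 = -18.
Step 3. [(3*(x - 3)) + 3 = -18] 3 divides every term; factor it out, so factor: (x - 3) + 1 = -6.
Step 4. [(x - 3) + 1 = -6] peel the +1: subtract 1 from each side. So sub: x - 3 = -7.
Step 5. [x - 3 = -7] add 3: x sits inside (… - 3) ⇒ sub: x = -4.

Answer: x ∈ {-4}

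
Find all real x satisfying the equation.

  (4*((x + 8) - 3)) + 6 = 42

Step 1. [(4*((x + 8) - 3)) + 6 = 42] the outer +6 inverts by subtracting 6, so sub: 4*((x + 8) - 3) = 36.
Step 2. [4*((x + 8) - 3) = 36] 4·(inner) — divide through by 4 ⇒ div: (x + 8) - 3 = 9.
Step 3. [(x + 8) - 3 = 9] -3 is outermost — add 3 both sides ⇒ sub: x + 8 = 12.
Step 4. [x + 8 = 12] 8 comes off first (subtract 8). So sub: x = 4.

Answer: x ∈ {4}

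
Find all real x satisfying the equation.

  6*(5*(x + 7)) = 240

Step 1. [6*(5*(x + 7)) = 240] 6 out front; divide by 6 ⇒ div: 5*(x + 7) = 40.
Step 2. [5*(x + 7) = 40] LHS = 5·(…); ÷5 both sides ⇒ div: x + 7 = 8.
Step 3. [x + 7 = 8] +7 is outermost — subtract 7 both sides ⇒ sub: x = 1.

Answer: x ∈ {1}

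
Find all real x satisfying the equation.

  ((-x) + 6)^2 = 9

Step 1. [((-x) + 6)^2 = 9] 9 ≥ 0, LHS is (·)² — take ±√. So sqrt: (-x) + 6 = 3 or -3.
Step 2. [(-x) + 6 = 3 or -3] +6 is outermost — subtract 6 both sides, so sub: -x = -3 or -9.
Step 3. [-x = -3 or -9] flip signs both sides. So neg: x = 3 or 9.

Answer: x ∈ {3, 9}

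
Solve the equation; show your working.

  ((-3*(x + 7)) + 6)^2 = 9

Step 1. [((-3*(x + 7)) + 6)^2 = 9] 9 ≥ 0, LHS is (·)² — take ±√ ⇒ sqrt: (-3*(x + 7)) + 6 = 3 or -3.
Step 2. [(-3*(x + 7)) + 6 = 3 or -3] 6 comes off first (subtract 6). So sub: -3*(x + 7) = -3 or -9.
Step 3. [-3*(x + 7) = -3 or -9] divide by the outer -3, so div: x + 7 = 1 or 3.
Step 4. [x + 7 = 1 or 3] peel the +7: subtract 7 from each side. So sub: x = -6 or -4.

Answer: x ∈ {-6, -4}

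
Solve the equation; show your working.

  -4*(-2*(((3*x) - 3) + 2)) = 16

Step 1. [-4*(-2*(((3*x) - 3) + 2)) = 16] -4·(inner) — divide through by -4, so div: -2*(((3*x) - 3) + 2) = -4.
Step 2. [-2*(((3*x) - 3) + 2) = -4] LHS = -2·(…); ÷-2 both sides, so div: ((3*x) - 3) + 2 = 2.
Step 3. [((3*x) - 3) + 2 = 2] the outer +2 inverts by subtracting 2, so sub: (3*x) - 3 = 0.
Step 4. [(3*x) - 3 = 0] the outer -3 inverts by adding 3 ⇒ sub: 3*x = 3.
Step 5. [3*x = 3] leading coefficient 3: divide by 3. So div: x = 1.

Answer: x ∈ {1}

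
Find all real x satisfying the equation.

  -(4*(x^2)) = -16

Step 1. [-(4*(x^2)) = -16] LHS negated; negate both sides, so neg: 4*(x^2) = 16.
Step 2. [4*(x^2) = 16] leading coefficient 4: divide by 4 ⇒ div: x^2 = 4.
Step 3. [x^2 = 4] √ both sides: 4 ≥ 0 gives two branches, so sqrt: x = 2 or -2.

Answer: x ∈ {-2, 2}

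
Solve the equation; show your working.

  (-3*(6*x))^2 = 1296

Step 1. [(-3*(6*x))^2 = 1296] LHS squared, RHS 1296 ≥ 0: apply √ (±), so sqrt: -3*(6*x) = 36 or -36.
Step 2. [-3*(6*x) = 36 or -36] -3 out front; divide by -3 ⇒ div: 6*x = -12 or 12.
Step 3. [6*x = -12 or 12] 6·(inner) — divide through by 6. So div: x = -2 or 2.

Answer: x ∈ {-2, 2}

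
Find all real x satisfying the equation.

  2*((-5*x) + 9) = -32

Step 1. [2*((-5*x) + 9) = -32] leading coefficient 2: divide by 2 ⇒ div: (-5*x) + 9 = -16.
Step 2. [(-5*x) + 9 = -16] subtract 9: x sits inside (… + 9), so sub: -5*x = -25.
Step 3. [-5*x = -25] LHS = -5·(…); ÷-5 both sides, so div: x = 5.

Answer: x ∈ {5}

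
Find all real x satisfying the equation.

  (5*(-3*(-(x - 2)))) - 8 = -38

Step 1. [(5*(-3*(-(x - 2)))) - 8 = -38] peel the -8: add 8 from each side, so sub: 5*(-3*(-(x - 2))) = -30.
Step 2. [5*(-3*(-(x - 2))) = -30] leading coefficient 5: divide by 5. So div: -3*(-(x - 2)) = -6.
Step 3. [-3*(-(x - 2)) = -6] leading coefficient -3: divide by -3, so div: -(x - 2) = 2.
Step 4. [-(x - 2) = 2] leading − — multiply by −1. So neg: x - 2 = -2.
Step 5. [x - 2 = -2] peel the -2: add 2 from each side. So sub: x = 0.

Answer: x ∈ {0}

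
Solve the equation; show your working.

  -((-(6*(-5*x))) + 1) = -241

Step 1. [-((-(6*(-5*x))) + 1) = -241] flip signs both sides. So neg: (-(6*(-5*x))) + 1 = 241.
Step 2. [(-(6*(-5*x))) + 1 = 241] subtract 1: x sits inside (… + 1), so sub: -(6*(-5*x)) = 240.
Step 3. [-(6*(-5*x)) = 240] leading − — multiply by −1. So neg: 6*(-5*x) = -240.
Step 4. [6*(-5*x) = -240] 6·(inner) — divide through by 6. So div: -5*x = -40.
Step 5. [-5*x = -40] divide by the outer -5, so div: x = 8.

Answer: x ∈ {8}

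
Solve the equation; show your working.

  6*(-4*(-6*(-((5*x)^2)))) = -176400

Step 1. [6*(-4*(-6*(-((5*x)^2)))) = -176400] leading coefficient 6: divide by 6 ⇒ div: -4*(-6*(-((5*x)^2))) = -29400.
Step 2. [-4*(-6*(-((5*x)^2))) = -29400] divide by the outer -4, so div: -6*(-((5*x)^2)) = 7350.
Step 3. [-6*(-((5*x)^2)) = 7350] divide by the outer -6, so div: -((5*x)^2) = -1225.
Step 4. [-((5*x)^2) = -1225] flip signs both sides, so neg: (5*x)^2 = 1225.
Step 5. [(5*x)^2 = 1225] 1225 ≥ 0, LHS is (·)² — take ±√, so sqrt: 5*x = 35 or -35.
Step 6. [5*x = 35 or -35] 5·(inner) — divide through by 5. So div: x = 7 or -7.

Answer: x ∈ {-7, 7}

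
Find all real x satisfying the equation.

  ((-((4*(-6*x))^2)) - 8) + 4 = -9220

Step 1. [((-((4*(-6*x))^2)) - 8) + 4 = -9220] the outer +4 inverts by subtracting 4. So sub: (-((4*(-6*x))^2)) - 8 = -9224.
Step 2. [(-((4*(-6*x))^2)) - 8 = -9224] 8 comes off first (add 8). So sub: -((4*(-6*x))^2) = -9216.
Step 3. [-((4*(-6*x))^2) = -9216] leading − — multiply by −1. So neg: (4*(-6*x))^2 = 9216.
Step 4. [(4*(-6*x))^2 = 9216] 9216 ≥ 0, LHS is (·)² — take ±√, so sqrt: 4*(-6*x) = 96 or -96.
Step 5. [4*(-6*x) = 96 or -96] 4 out front; divide by 4 ⇒ div: -6*x = 24 or -24.
Step 6. [-6*x = 24 or -24] divide by the outer -6. So div: x = -4 or 4.

Answer: x ∈ {-4, 4}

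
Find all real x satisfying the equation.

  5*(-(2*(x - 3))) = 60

Step 1. [5*(-(2*(x - 3))) = 60] leading coefficient 5: divide by 5. So div: -(2*(x - 3)) = 12.
Step 2. [-(2*(x - 3)) = 12] flip signs both sides ⇒ neg: 2*(x - 3) = -12.
Step 3. [2*(x - 3) = -12] 2 out front; divide by 2, so div: x - 3 = -6.
Step 4. [x - 3 = -6] peel the -3: add 3 from each side ⇒ sub: x = -3.

Answer: x ∈ {-3}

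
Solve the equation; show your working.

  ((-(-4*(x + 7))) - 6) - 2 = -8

Step 1. [((-(-4*(x + 7))) - 6) - 2 = -8] the outer -2 inverts by adding 2. So sub: (-(-4*(x + 7))) - 6 = -6.
Step 2. [(-(-4*(x + 7))) - 6 = -6] add 6: x sits inside (… - 6), so sub: -(-4*(x + 7)) = 0.
Step 3. [-(-4*(x + 7)) = 0] LHS negated; negate both sides. So neg: -4*(x + 7) = 0.
Step 4. [-4*(x + 7) = 0] -4·(inner) — divide through by -4. So div: x + 7 = 0.
Step 5. [x + 7 = 0] 7 comes off first (subtract 7), so sub: x = -7.

Answer: x ∈ {-7}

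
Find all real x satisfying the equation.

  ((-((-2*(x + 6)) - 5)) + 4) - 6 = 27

Step 1. [((-((-2*(x + 6)) - 5)) + 4) - 6 = 27] add 6: x sits inside (… - 6). So sub: (-((-2*(x + 6)) - 5)) + 4 = 33.
Step 2. [(-((-2*(x + 6)) - 5)) + 4 = 33] peel the +4: subtract 4 from each side. So sub: -((-2*(x + 6)) - 5) = 29.
Step 3. [-((-2*(x + 6)) - 5) = 29] flip signs both sides ⇒ neg: (-2*(x + 6)) - 5 = -29.
Step 4. [(-2*(x + 6)) - 5 = -29] the outer -5 inverts by adding 5 ⇒ sub: -2*(x + 6) = -24.
Step 5. [-2*(x + 6) = -24] -2 out front; divide by -2, so div: x + 6 = 12.
Step 6. [x + 6 = 12] subtract 6: x sits inside (… + 6) ⇒ sub: x = 6.

Answer: x ∈ {6}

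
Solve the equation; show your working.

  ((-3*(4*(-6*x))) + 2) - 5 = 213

Step 1. [((-3*(4*(-6*x))) + 2) - 5 = 213] add 5: x sits inside (… - 5), so sub: (-3*(4*(-6*x))) + 2 = 218.
Step 2. [(-3*(4*(-6*x))) + 2 = 218] subtract 2: x sits inside (… + 2) ⇒ sub: -3*(4*(-6*x)) = 216.
Step 3. [-3*(4*(-6*x)) = 216] -3 out front; divide by -3, so div: 4*(-6*x) = -72.
Step 4. [4*(-6*x) = -72] 4·(inner) — divide through by 4. So div: -6*x = -18.
Step 5. [-6*x = -18] leading coefficient -6: divide by -6 ⇒ div: x = 3.

Answer: x ∈ {3}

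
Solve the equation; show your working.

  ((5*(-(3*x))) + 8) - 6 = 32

Step 1. [((5*(-(3*x))) + 8) - 6 = 32] 6 comes off first (add 6). So sub: (5*(-(3*x))) + 8 = 38.
Step 2. [(5*(-(3*x))) + 8 = 38] 8 comes off first (subtract 8), so sub: 5*(-(3*x)) = 30.
Step 3. [5*(-(3*x)) = 30] LHS = 5·(…); ÷5 both sides, so div: -(3*x) = 6.
Step 4. [-(3*x) = 6] flip signs both sides. So neg: 3*x = -6.
Step 5. [3*x = -6] leading coefficient 3: divide by 3 ⇒ div: x = -2.

Answer: x ∈ {-2}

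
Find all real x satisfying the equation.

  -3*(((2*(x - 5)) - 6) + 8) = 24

Step 1. [-3*(((2*(x - 5)) - 6) + 8) = 24] -3 out front; divide by -3 ⇒ div: ((2*(x - 5)) - 6) + 8 = -8.
Step 2. [((2*(x - 5)) - 6) + 8 = -8] 8 comes off first (subtract 8) ⇒ sub: (2*(x - 5)) - 6 = -16.
Step 3. [(2*(x - 5)) - 6 = -16] 2 divides every term; factor it out. So factor: (x - 5) - 3 = -8.
Step 4. [(x - 5) - 3 = -8] peel the -3: add 3 from each side ⇒ sub: x - 5 = -5.
Step 5. [x - 5 = -5] 5 comes off first (add 5), so sub: x = 0.

Answer: x ∈ {0}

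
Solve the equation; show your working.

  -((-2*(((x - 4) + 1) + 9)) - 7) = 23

Step 1. [-((-2*(((x - 4) + 1) + 9)) - 7) = 23] flip signs both sides. So neg: (-2*(((x - 4) + 1) + 9)) - 7 = -23.
Step 2. [(-2*(((x - 4) + 1) + 9)) - 7 = -23] -7 is outermost — add 7 both sides, so sub: -2*(((x - 4) + 1) + 9) = -16.
Step 3. [-2*(((x - 4) + 1) + 9) = -16] leading coefficient -2: divide by -2 ⇒ div: ((x - 4) + 1) + 9 = 8.
Step 4. [((x - 4) + 1) + 9 = 8] +9 is outermost — subtract 9 both sides, so sub: (x - 4) + 1 = -1.
Step 5. [(x - 4) + 1 = -1] 1 comes off first (subtract 1) ⇒ sub: x - 4 = -2.
Step 6. [x - 4 = -2] peel the -4: add 4 from each side ⇒ sub: x = 2.

Answer: x ∈ {2}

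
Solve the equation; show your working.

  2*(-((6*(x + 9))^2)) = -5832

Step 1. [2*(-((6*(x + 9))^2)) = -5832] LHS = 2·(…); ÷2 both sides, so div: -((6*(x + 9))^2) = -2916.
Step 2. [-((6*(x + 9))^2) = -2916] flip signs both sides. So neg: (6*(x + 9))^2 = 2916.
Step 3. [(6*(x + 9))^2 = 2916] √ both sides: 2916 ≥ 0 gives two branches ⇒ sqrt: 6*(x + 9) = 54 or -54.
Step 4. [6*(x + 9) = 54 or -54] 6 out front; divide by 6 ⇒ div: x + 9 = 9 or -9.
Step 5. [x + 9 = 9 or -9] peel the +9: subtract 9 from each side. So sub: x = 0 or -18.

Answer: x ∈ {-18, 0}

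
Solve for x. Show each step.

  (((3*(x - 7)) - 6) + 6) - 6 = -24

Step 1. [(((3*(x - 7)) - 6) + 6) - 6 = -24] -6 is outermost — add 6 both sides. So sub: ((3*(x - 7)) - 6) + 6 = -18.
Step 2. [((3*(x - 7)) - 6) + 6 = -18] +6 is outermost — subtract 6 both sides, so sub: (3*(x - 7)) - 6 = -24.
Step 3. [(3*(x - 7)) - 6 = -24] 3 divides every term; factor it out, so factor: (x - 7) - 2 = -8.
Step 4. [(x - 7) - 2 = -8] 2 comes off first (add 2), so sub: x - 7 = -6.
Step 5. [x - 7 = -6] add 7: x sits inside (… - 7), so sub: x = 1.

Answer: x ∈ {1}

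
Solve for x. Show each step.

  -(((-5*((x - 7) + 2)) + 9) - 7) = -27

Step 1. [-(((-5*((x - 7) + 2)) + 9) - 7) = -27] LHS negated; negate both sides. So neg: ((-5*((x - 7) + 2)) + 9) - 7 = 27.
Step 2. [((-5*((x - 7) + 2)) + 9) - 7 = 27] peel the -7: add 7 from each side, so sub: (-5*((x - 7) + 2)) + 9 = 34.
Step 3. [(-5*((x - 7) + 2)) + 9 = 34] peel the +9: subtract 9 from each side ⇒ sub: -5*((x - 7) + 2) = 25.
Step 4. [-5*((x - 7) + 2) = 25] -5 out front; divide by -5 ⇒ div: (x - 7) + 2 = -5.
Step 5. [(x - 7) + 2 = -5] peel the +2: subtract 2 from each side. So sub: x - 7 = -7.
Step 6. [x - 7 = -7] add 7: x sits inside (… - 7) ⇒ sub: x = 0.

Answer: x ∈ {0}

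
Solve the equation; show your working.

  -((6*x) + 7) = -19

Step 1. [-((6*x) + 7) = -19] LHS negated; negate both sides. So neg: (6*x) + 7 = 19.
Step 2. [(6*x) + 7 = 19] peel the +7: subtract 7 from each side, so sub: 6*x = 12.
Step 3. [6*x = 12] leading coefficient 6: divide by 6 ⇒ div: x = 2.

Answer: x ∈ {2}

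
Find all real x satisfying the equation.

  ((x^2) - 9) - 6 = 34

Step 1. [((x^2) - 9) - 6 = 34] 6 comes off first (add 6). So sub: (x^2) - 9 = 40.
Step 2. [(x^2) - 9 = 40] the outer -9 inverts by adding 9 ⇒ sub: x^2 = 49.
Step 3. [x^2 = 49] LHS squared, RHS 49 ≥ 0: apply √ (±) ⇒ sqrt: x = 7 or -7.

Answer: x ∈ {-7, 7}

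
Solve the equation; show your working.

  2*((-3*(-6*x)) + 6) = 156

Step 1. [2*((-3*(-6*x)) + 6) = 156] divide by the outer 2. So div: (-3*(-6*x)) + 6 = 78.
Step 2. [(-3*(-6*x)) + 6 = 78] -3 | LHS and -3 | 78: pull -3 out, so factor: (-6*x) - 2 = -26.
Step 3. [(-6*x) - 2 = -26] 2 comes off first (add 2), so sub: -6*x = -24.
Step 4. [-6*x = -24] -6 out front; divide by -6 ⇒ div: x = 4.

Answer: x ∈ {4}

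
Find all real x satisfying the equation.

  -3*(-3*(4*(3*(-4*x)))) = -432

Step 1. [-3*(-3*(4*(3*(-4*x)))) = -432] -3·(inner) — divide through by -3, so div: -3*(4*(3*(-4*x))) = 144.
Step 2. [-3*(4*(3*(-4*x))) = 144] divide by the outer -3, so div: 4*(3*(-4*x)) = -48.
Step 3. [4*(3*(-4*x)) = -48] 4·(inner) — divide through by 4. So div: 3*(-4*x) = -12.
Step 4. [3*(-4*x) = -12] 3·(inner) — divide through by 3 ⇒ div: -4*x = -4.
Step 5. [-4*x = -4] LHS = -4·(…); ÷-4 both sides, so div: x = 1.

Answer: x ∈ {1}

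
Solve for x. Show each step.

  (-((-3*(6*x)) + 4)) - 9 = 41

Step 1. [(-((-3*(6*x)) + 4)) - 9 = 41] peel the -9: add 9 from each side, so sub: -((-3*(6*x)) + 4) = 50.
Step 2. [-((-3*(6*x)) + 4) = 50] leading − — multiply by −1, so neg: (-3*(6*x)) + 4 = -50.
Step 3. [(-3*(6*x)) + 4 = -50] 4 comes off first (subtract 4). So sub: -3*(6*x) = -54.
Step 4. [-3*(6*x) = -54] -3 out front; divide by -3. So div: 6*x = 18.
Step 5. [6*x = 18] 6 out front; divide by 6 ⇒ div: x = 3.

Answer: x ∈ {3}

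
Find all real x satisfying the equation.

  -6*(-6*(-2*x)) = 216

Step 1. [-6*(-6*(-2*x)) = 216] LHS = -6·(…); ÷-6 both sides ⇒ div: -6*(-2*x) = -36.
Step 2. [-6*(-2*x) = -36] -6 out front; divide by -6, so div: -2*x = 6.
Step 3. [-2*x = 6] -2·(inner) — divide through by -2, so div: x = -3.

Answer: x ∈ {-3}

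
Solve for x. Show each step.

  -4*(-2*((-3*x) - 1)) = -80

Step 1. [-4*(-2*((-3*x) - 1)) = -80] leading coefficient -4: divide by -4, so div: -2*((-3*x) - 1) = 20.
Step 2. [-2*((-3*x) - 1) = 20] divide by the outer -2. So div: (-3*x) - 1 = -10.
Step 3. [(-3*x) - 1 = -10] -1 is outermost — add 1 both sides. So sub: -3*x = -9.
Step 4. [-3*x = -9] divide by the outer -3 ⇒ div: x = 3.

Answer: x ∈ {3}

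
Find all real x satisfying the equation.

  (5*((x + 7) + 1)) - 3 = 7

Step 1. [(5*((x + 7) + 1)) - 3 = 7] peel the -3: add 3 from each side ⇒ sub: 5*((x + 7) + 1) = 10.
Step 2. [5*((x + 7) + 1) = 10] leading coefficient 5: divide by 5 ⇒ div: (x + 7) + 1 = 2.
Step 3. [(x + 7) + 1 = 2] the outer +1 inverts by subtracting 1, so sub: x + 7 = 1.
Step 4. [x + 7 = 1] 7 comes off first (subtract 7). So sub: x = -6.

Answer: x ∈ {-6}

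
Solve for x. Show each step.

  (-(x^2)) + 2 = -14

Step 1. [(-(x^2)) + 2 = -14] 2 comes off first (subtract 2). So sub: -(x^2) = -16.
Step 2. [-(x^2) = -16] flip signs both sides ⇒ neg: x^2 = 16.
Step 3. [x^2 = 16] √ both sides: 16 ≥ 0 gives two branches. So sqrt: x = 4 or -4.

Answer: x ∈ {-4, 4}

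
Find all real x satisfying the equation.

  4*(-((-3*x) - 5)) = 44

Step 1. [4*(-((-3*x) - 5)) = 44] 4·(inner) — divide through by 4, so div: -((-3*x) - 5) = 11.
Step 2. [-((-3*x) - 5) = 11] LHS negated; negate both sides ⇒ neg: (-3*x) - 5 = -11.
Step 3. [(-3*x) - 5 = -11] -5 is outermost — add 5 both sides ⇒ sub: -3*x = -6.
Step 4. [-3*x = -6] -3·(inner) — divide through by -3. So div: x = 2.

Answer: x ∈ {2}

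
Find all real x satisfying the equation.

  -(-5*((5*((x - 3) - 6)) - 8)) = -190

Step 1. [-(-5*((5*((x - 3) - 6)) - 8)) = -190] flip signs both sides. So neg: -5*((5*((x - 3) - 6)) - 8) = 190.
Step 2. [-5*((5*((x - 3) - 6)) - 8) = 190] divide by the outer -5, so div: (5*((x - 3) - 6)) - 8 = -38.
Step 3. [(5*((x - 3) - 6)) - 8 = -38] add 8: x sits inside (… - 8), so sub: 5*((x - 3) - 6) = -30.
Step 4. [5*((x - 3) - 6) = -30] leading coefficient 5: divide by 5 ⇒ div: (x - 3) - 6 = -6.
Step 5. [(x - 3) - 6 = -6] -6 is outermost — add 6 both sides. So sub: x - 3 = 0.
Step 6. [x - 3 = 0] -3 is outermost — add 3 both sides ⇒ sub: x = 3.

Answer: x ∈ {3}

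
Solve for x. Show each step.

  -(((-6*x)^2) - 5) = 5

Step 1. [-(((-6*x)^2) - 5) = 5] leading − — multiply by −1, so neg: ((-6*x)^2) - 5 = -5.
Step 2. [((-6*x)^2) - 5 = -5] add 5: x sits inside (… - 5) ⇒ sub: (-6*x)^2 = 0.
Step 3. [(-6*x)^2 = 0] √ both sides: 0 ≥ 0 gives two branches ⇒ sqrt: -6*x = 0.
Step 4. [-6*x = 0] divide by the outer -6 ⇒ div: x = 0.

Answer: x ∈ {0}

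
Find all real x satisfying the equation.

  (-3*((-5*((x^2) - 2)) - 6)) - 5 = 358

Step 1. [(-3*((-5*((x^2) - 2)) - 6)) - 5 = 358] -5 is outermost — add 5 both sides. So sub: -3*((-5*((x^2) - 2)) - 6) = 363.
Step 2. [-3*((-5*((x^2) - 2)) - 6) = 363] divide by the outer -3 ⇒ div: (-5*((x^2) - 2)) - 6 = -121.
Step 3. [(-5*((x^2) - 2)) - 6 = -121] peel the -6: add 6 from each side ⇒ sub: -5*((x^2) - 2) = -115.
Step 4. [-5*((x^2) - 2) = -115] -5·(inner) — divide through by -5 ⇒ div: (x^2) - 2 = 23.
Step 5. [(x^2) - 2 = 23] -2 is outermost — add 2 both sides. So sub: x^2 = 25.
Step 6. [x^2 = 25] √ both sides: 25 ≥ 0 gives two branches ⇒ sqrt: x = 5 or -5.

Answer: x ∈ {-5, 5}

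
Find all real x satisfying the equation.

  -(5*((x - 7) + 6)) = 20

Step 1. [-(5*((x - 7) + 6)) = 20] LHS negated; negate both sides, so neg: 5*((x - 7) + 6) = -20.
Step 2. [5*((x - 7) + 6) = -20] divide by the outer 5, so div: (x - 7) + 6 = -4.
Step 3. [(x - 7) + 6 = -4] 6 comes off first (subtract 6). So sub: x - 7 = -10.
Step 4. [x - 7 = -10] peel the -7: add 7 from each side. So sub: x = -3.

Answer: x ∈ {-3}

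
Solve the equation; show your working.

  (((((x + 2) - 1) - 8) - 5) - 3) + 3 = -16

Step 1. [(((((x + 2) - 1) - 8) - 5) - 3) + 3 = -16] subtract 3: x sits inside (… + 3). So sub: ((((x + 2) - 1) - 8) - 5) - 3 = -19.
Step 2. [((((x + 2) - 1) - 8) - 5) - 3 = -19] the outer -3 inverts by adding 3, so sub: (((x + 2) - 1) - 8) - 5 = -16.
Step 3. [(((x + 2) - 1) - 8) - 5 = -16] add 5: x sits inside (… - 5). So sub: ((x + 2) - 1) - 8 = -11.
Step 4. [((x + 2) - 1) - 8 = -11] -8 is outermost — add 8 both sides. So sub: (x + 2) - 1 = -3.
Step 5. [(x + 2) - 1 = -3] add 1: x sits inside (… - 1) ⇒ sub: x + 2 = -2.
Step 6. [x + 2 = -2] 2 comes off first (subtract 2), so sub: x = -4.

Answer: x ∈ {-4}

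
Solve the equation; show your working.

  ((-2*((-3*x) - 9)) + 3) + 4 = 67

Step 1. [((-2*((-3*x) - 9)) + 3) + 4 = 67] peel the +4: subtract 4 from each side ⇒ sub: (-2*((-3*x) - 9)) + 3 = 63.
Step 2. [(-2*((-3*x) - 9)) + 3 = 63] the outer +3 inverts by subtracting 3 ⇒ sub: -2*((-3*x) - 9) = 60.
Step 3. [-2*((-3*x) - 9) = 60] LHS = -2·(…); ÷-2 both sides ⇒ div: (-3*x) - 9 = -30.
Step 4. [(-3*x) - 9 = -30] add 9: x sits inside (… - 9). So sub: -3*x = -21.
Step 5. [-3*x = -21] LHS = -3·(…); ÷-3 both sides, so div: x = 7.

Answer: x ∈ {7}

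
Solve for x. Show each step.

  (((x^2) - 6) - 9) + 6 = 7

Step 1. [(((x^2) - 6) - 9) + 6 = 7] peel the +6: subtract 6 from each side ⇒ sub: ((x^2) - 6) - 9 = 1.
Step 2. [((x^2) - 6) - 9 = 1] peel the -9: add 9 from each side. So sub: (x^2) - 6 = 10.
Step 3. [(x^2) - 6 = 10] 6 comes off first (add 6). So sub: x^2 = 16.
Step 4. [x^2 = 16] √ both sides: 16 ≥ 0 gives two branches, so sqrt: x = 4 or -4.

Answer: x ∈ {-4, 4}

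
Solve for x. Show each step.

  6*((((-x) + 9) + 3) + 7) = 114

Step 1. [6*((((-x) + 9) + 3) + 7) = 114] divide by the outer 6, so div: (((-x) + 9) + 3) + 7 = 19.
Step 2. [(((-x) + 9) + 3) + 7 = 19] subtract 7: x sits inside (… + 7). So sub: ((-x) + 9) + 3 = 12.
Step 3. [((-x) + 9) + 3 = 12] subtract 3: x sits inside (… + 3) ⇒ sub: (-x) + 9 = 9.
Step 4. [(-x) + 9 = 9] the outer +9 inverts by subtracting 9 ⇒ sub: -x = 0.
Step 5. [-x = 0] leading − — multiply by −1 ⇒ neg: x = 0.

Answer: x ∈ {0}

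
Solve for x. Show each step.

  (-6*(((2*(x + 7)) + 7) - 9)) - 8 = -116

Step 1. [(-6*(((2*(x + 7)) + 7) - 9)) - 8 = -116] the outer -8 inverts by adding 8. So sub: -6*(((2*(x + 7)) + 7) - 9) = -108.
Step 2. [-6*(((2*(x + 7)) + 7) - 9) = -108] -6·(inner) — divide through by -6 ⇒ div: ((2*(x + 7)) + 7) - 9 = 18.
Step 3. [((2*(x + 7)) + 7) - 9 = 18] peel the -9: add 9 from each side. So sub: (2*(x + 7)) + 7 = 27.
Step 4. [(2*(x + 7)) + 7 = 27] 7 comes off first (subtract 7), so sub: 2*(x + 7) = 20.
Step 5. [2*(x + 7) = 20] leading coefficient 2: divide by 2. So div: x + 7 = 10.
Step 6. [x + 7 = 10] subtract 7: x sits inside (… + 7). So sub: x = 3.

Answer: x ∈ {3}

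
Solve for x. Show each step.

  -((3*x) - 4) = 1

Step 1. [-((3*x) - 4) = 1] LHS negated; negate both sides ⇒ neg: (3*x) - 4 = -1.
Step 2. [(3*x) - 4 = -1] 4 comes off first (add 4), so sub: 3*x = 3.
Step 3. [3*x = 3] leading coefficient 3: divide by 3. So div: x = 1.

Answer: x ∈ {1}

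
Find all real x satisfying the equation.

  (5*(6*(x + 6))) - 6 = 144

Step 1. [(5*(6*(x + 6))) - 6 = 144] 6 comes off first (add 6) ⇒ sub: 5*(6*(x + 6)) = 150.
Step 2. [5*(6*(x + 6)) = 150] LHS = 5·(…); ÷5 both sides, so div: 6*(x + 6) = 30.
Step 3. [6*(x + 6) = 30] 6 out front; divide by 6, so div: x + 6 = 5.
Step 4. [x + 6 = 5] the outer +6 inverts by subtracting 6. So sub: x = -1.

Answer: x ∈ {-1}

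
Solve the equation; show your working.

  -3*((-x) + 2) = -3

Step 1. [-3*((-x) + 2) = -3] LHS = -3·(…); ÷-3 both sides ⇒ div: (-x) + 2 = 1.
Step 2. [(-x) + 2 = 1] the outer +2 inverts by subtracting 2 ⇒ sub: -x = -1.
Step 3. [-x = -1] flip signs both sides. So neg: x = 1.

Answer: x ∈ {1}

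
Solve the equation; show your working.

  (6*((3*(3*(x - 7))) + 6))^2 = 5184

Step 1. [(6*((3*(3*(x - 7))) + 6))^2 = 5184] √ both sides: 5184 ≥ 0 gives two branches. So sqrt: 6*((3*(3*(x - 7))) + 6) = 72 or -72.
Step 2. [6*((3*(3*(x - 7))) + 6) = 72 or -72] leading coefficient 6: divide by 6 ⇒ div: (3*(3*(x - 7))) + 6 = 12 or -12.
Step 3. [(3*(3*(x - 7))) + 6 = 12 or -12] 3 divides every term; factor it out. So factor: (3*(x - 7)) + 2 = 4 or -4.
Step 4. [(3*(x - 7)) + 2 = 4 or -4] the outer +2 inverts by subtracting 2. So sub: 3*(x - 7) = 2 or -6.
Step 5. [3*(x - 7) = 2 or -6] leading coefficient 3: divide by 3. So div: x - 7 = 2/3 or -2.
Step 6. [x - 7 = 2/3 or -2] add 7: x sits inside (… - 7) ⇒ sub: x = 23/3 or 5.

Answer: x ∈ {5, 23/3}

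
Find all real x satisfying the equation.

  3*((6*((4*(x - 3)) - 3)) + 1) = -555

Step 1. [3*((6*((4*(x - 3)) - 3)) + 1) = -555] LHS = 3·(…); ÷3 both sides. So div: (6*((4*(x - 3)) - 3)) + 1 = -185.
Step 2. [(6*((4*(x - 3)) - 3)) + 1 = -185] peel the +1: subtract 1 from each side. So sub: 6*((4*(x - 3)) - 3) = -186.
Step 3. [6*((4*(x - 3)) - 3) = -186] divide by the outer 6, so div: (4*(x - 3)) - 3 = -31.
Step 4. [(4*(x - 3)) - 3 = -31] 3 comes off first (add 3), so sub: 4*(x - 3) = -28.
Step 5. [4*(x - 3) = -28] divide by the outer 4, so div: x - 3 = -7.
Step 6. [x - 3 = -7] add 3: x sits inside (… - 3) ⇒ sub: x = -4.

Answer: x ∈ {-4}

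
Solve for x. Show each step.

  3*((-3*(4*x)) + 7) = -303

Step 1. [3*((-3*(4*x)) + 7) = -303] 3·(inner) — divide through by 3. So div: (-3*(4*x)) + 7 = -101.
Step 2. [(-3*(4*x)) + 7 = -101] the outer +7 inverts by subtracting 7 ⇒ sub: -3*(4*x) = -108.
Step 3. [-3*(4*x) = -108] LHS = -3·(…); ÷-3 both sides. So div: 4*x = 36.
Step 4. [4*x = 36] 4·(inner) — divide through by 4, so div: x = 9.

Answer: x ∈ {9}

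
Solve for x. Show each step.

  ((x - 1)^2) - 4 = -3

Step 1. [((x - 1)^2) - 4 = -3] 4 comes off first (add 4), so sub: (x - 1)^2 = 1.
Step 2. [(x - 1)^2 = 1] 1 ≥ 0, LHS is (·)² — take ±√ ⇒ sqrt: x - 1 = 1 or -1.
Step 3. [x - 1 = 1 or -1] 1 comes off first (add 1). So sub: x = 2 or 0.

Answer: x ∈ {0, 2}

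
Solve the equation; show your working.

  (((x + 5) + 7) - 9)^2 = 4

Step 1. [(((x + 5) + 7) - 9)^2 = 4] LHS squared, RHS 4 ≥ 0: apply √ (±). So sqrt: ((x + 5) + 7) - 9 = 2 or -2.
Step 2. [((x + 5) + 7) - 9 = 2 or -2] the outer -9 inverts by adding 9, so sub: (x + 5) + 7 = 11 or 7.
Step 3. [(x + 5) + 7 = 11 or 7] the outer +7 inverts by subtracting 7, so sub: x + 5 = 4 or 0.
Step 4. [x + 5 = 4 or 0] 5 comes off first (subtract 5) ⇒ sub: x = -1 or -5.

Answer: x ∈ {-5, -1}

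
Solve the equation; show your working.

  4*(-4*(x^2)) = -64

Step 1. [4*(-4*(x^2)) = -64] LHS = 4·(…); ÷4 both sides. So div: -4*(x^2) = -16.
Step 2. [-4*(x^2) = -16] -4 out front; divide by -4. So div: x^2 = 4.
Step 3. [x^2 = 4] √ both sides: 4 ≥ 0 gives two branches, so sqrt: x = 2 or -2.

Answer: x ∈ {-2, 2}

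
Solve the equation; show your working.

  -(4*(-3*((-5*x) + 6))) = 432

Step 1. [-(4*(-3*((-5*x) + 6))) = 432] LHS negated; negate both sides ⇒ neg: 4*(-3*((-5*x) + 6)) = -432.
Step 2. [4*(-3*((-5*x) + 6)) = -432] 4 out front; divide by 4 ⇒ div: -3*((-5*x) + 6) = -108.
Step 3. [-3*((-5*x) + 6) = -108] LHS = -3·(…); ÷-3 both sides ⇒ div: (-5*x) + 6 = 36.
Step 4. [(-5*x) + 6 = 36] the outer +6 inverts by subtracting 6. So sub: -5*x = 30.
Step 5. [-5*x = 30] -5·(inner) — divide through by -5. So div: x = -6.

Answer: x ∈ {-6}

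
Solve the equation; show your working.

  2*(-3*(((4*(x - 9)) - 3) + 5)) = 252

Step 1. [2*(-3*(((4*(x - 9)) - 3) + 5)) = 252] leading coefficient 2: divide by 2, so div: -3*(((4*(x - 9)) - 3) + 5) = 126.
Step 2. [-3*(((4*(x - 9)) - 3) + 5) = 126] -3·(inner) — divide through by -3 ⇒ div: ((4*(x - 9)) - 3) + 5 = -42.
Step 3. [((4*(x - 9)) - 3) + 5 = -42] 5 comes off first (subtract 5) ⇒ sub: (4*(x - 9)) - 3 = -47.
Step 4. [(4*(x - 9)) - 3 = -47] 3 comes off first (add 3) ⇒ sub: 4*(x - 9) = -44.
Step 5. [4*(x - 9) = -44] LHS = 4·(…); ÷4 both sides. So div: x - 9 = -11.
Step 6. [x - 9 = -11] add 9: x sits inside (… - 9), so sub: x = -2.

Answer: x ∈ {-2}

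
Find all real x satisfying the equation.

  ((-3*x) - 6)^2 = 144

Step 1. [((-3*x) - 6)^2 = 144] √ both sides: 144 ≥ 0 gives two branches, so sqrt: (-3*x) - 6 = 12 or -12.
Step 2. [(-3*x) - 6 = 12 or -12] -3 divides every term; factor it out. So factor: x + 2 = -4 or 4.
Step 3. [x + 2 = -4 or 4] 2 comes off first (subtract 2), so sub: x = -6 or 2.

Answer: x ∈ {-6, 2}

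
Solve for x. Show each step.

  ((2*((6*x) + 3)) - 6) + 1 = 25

Step 1. [((2*((6*x) + 3)) - 6) + 1 = 25] 1 comes off first (subtract 1). So sub: (2*((6*x) + 3)) - 6 = 24.
Step 2. [(2*((6*x) + 3)) - 6 = 24] 2 | LHS and 2 | 24: pull 2 out ⇒ factor: ((6*x) + 3) - 3 = 12.
Step 3. [((6*x) + 3) - 3 = 12] the outer -3 inverts by adding 3. So sub: (6*x) + 3 = 15.
Step 4. [(6*x) + 3 = 15] +3 is outermost — subtract 3 both sides, so sub: 6*x = 12.
Step 5. [6*x = 12] leading coefficient 6: divide by 6. So div: x = 2.

Answer: x ∈ {2}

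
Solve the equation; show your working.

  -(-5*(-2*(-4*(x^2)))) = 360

Step 1. [-(-5*(-2*(-4*(x^2)))) = 360] flip signs both sides. So neg: -5*(-2*(-4*(x^2))) = -360.
Step 2. [-5*(-2*(-4*(x^2))) = -360] leading coefficient -5: divide by -5 ⇒ div: -2*(-4*(x^2)) = 72.
Step 3. [-2*(-4*(x^2)) = 72] leading coefficient -2: divide by -2. So div: -4*(x^2) = -36.
Step 4. [-4*(x^2) = -36] -4 out front; divide by -4, so div: x^2 = 9.
Step 5. [x^2 = 9] LHS squared, RHS 9 ≥ 0: apply √ (±). So sqrt: x = 3 or -3.

Answer: x ∈ {-3, 3}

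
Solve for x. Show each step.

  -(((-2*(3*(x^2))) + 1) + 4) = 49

Step 1. [-(((-2*(3*(x^2))) + 1) + 4) = 49] LHS negated; negate both sides. So neg: ((-2*(3*(x^2))) + 1) + 4 = -49.
Step 2. [((-2*(3*(x^2))) + 1) + 4 = -49] 4 comes off first (subtract 4). So sub: (-2*(3*(x^2))) + 1 = -53.
Step 3. [(-2*(3*(x^2))) + 1 = -53] 1 comes off first (subtract 1), so sub: -2*(3*(x^2)) = -54.
Step 4. [-2*(3*(x^2)) = -54] -2·(inner) — divide through by -2, so div: 3*(x^2) = 27.
Step 5. [3*(x^2) = 27] leading coefficient 3: divide by 3 ⇒ div: x^2 = 9.
Step 6. [x^2 = 9] LHS squared, RHS 9 ≥ 0: apply √ (±), so sqrt: x = 3 or -3.

Answer: x ∈ {-3, 3}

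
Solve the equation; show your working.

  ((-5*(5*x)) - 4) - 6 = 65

Step 1. [((-5*(5*x)) - 4) - 6 = 65] peel the -6: add 6 from each side, so sub: (-5*(5*x)) - 4 = 71.
Step 2. [(-5*(5*x)) - 4 = 71] the outer -4 inverts by adding 4. So sub: -5*(5*x) = 75.
Step 3. [-5*(5*x) = 75] -5 out front; divide by -5, so div: 5*x = -15.
Step 4. [5*x = -15] 5·(inner) — divide through by 5, so div: x = -3.

Answer: x ∈ {-3}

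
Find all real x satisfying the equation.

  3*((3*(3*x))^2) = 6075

Step 1. [3*((3*(3*x))^2) = 6075] 3 out front; divide by 3 ⇒ div: (3*(3*x))^2 = 2025.
Step 2. [(3*(3*x))^2 = 2025] √ both sides: 2025 ≥ 0 gives two branches ⇒ sqrt: 3*(3*x) = 45 or -45.
Step 3. [3*(3*x) = 45 or -45] divide by the outer 3 ⇒ div: 3*x = 15 or -15.
Step 4. [3*x = 15 or -15] leading coefficient 3: divide by 3 ⇒ div: x = 5 or -5.

Answer: x ∈ {-5, 5}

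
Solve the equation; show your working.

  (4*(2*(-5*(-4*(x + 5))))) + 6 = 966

Step 1. [(4*(2*(-5*(-4*(x + 5))))) + 6 = 966] 6 comes off first (subtract 6). So sub: 4*(2*(-5*(-4*(x + 5)))) = 960.
Step 2. [4*(2*(-5*(-4*(x + 5)))) = 960] leading coefficient 4: divide by 4 ⇒ div: 2*(-5*(-4*(x + 5))) = 240.
Step 3. [2*(-5*(-4*(x + 5))) = 240] LHS = 2·(…); ÷2 both sides. So div: -5*(-4*(x + 5)) = 120.
Step 4. [-5*(-4*(x + 5)) = 120] divide by the outer -5. So div: -4*(x + 5) = -24.
Step 5. [-4*(x + 5) = -24] -4 out front; divide by -4 ⇒ div: x + 5 = 6.
Step 6. [x + 5 = 6] the outer +5 inverts by subtracting 5. So sub: x = 1.

Answer: x ∈ {1}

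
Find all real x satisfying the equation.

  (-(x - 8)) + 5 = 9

Step 1. [(-(x - 8)) + 5 = 9] peel the +5: subtract 5 from each side ⇒ sub: -(x - 8) = 4.
Step 2. [-(x - 8) = 4] LHS negated; negate both sides, so neg: x - 8 = -4.
Step 3. [x - 8 = -4] the outer -8 inverts by adding 8. So sub: x = 4.

Answer: x ∈ {4}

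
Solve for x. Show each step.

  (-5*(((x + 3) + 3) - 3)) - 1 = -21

Step 1. [(-5*(((x + 3) + 3) - 3)) - 1 = -21] 1 comes off first (add 1), so sub: -5*(((x + 3) + 3) - 3) = -20.
Step 2. [-5*(((x + 3) + 3) - 3) = -20] LHS = -5·(…); ÷-5 both sides, so div: ((x + 3) + 3) - 3 = 4.
Step 3. [((x + 3) + 3) - 3 = 4] the outer -3 inverts by adding 3, so sub: (x + 3) + 3 = 7.
Step 4. [(x + 3) + 3 = 7] the outer +3 inverts by subtracting 3, so sub: x + 3 = 4.
Step 5. [x + 3 = 4] 3 comes off first (subtract 3), so sub: x = 1.

Answer: x ∈ {1}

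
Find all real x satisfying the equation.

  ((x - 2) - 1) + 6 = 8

Step 1. [((x - 2) - 1) + 6 = 8] the outer +6 inverts by subtracting 6, so sub: (x - 2) - 1 = 2.
Step 2. [(x - 2) - 1 = 2] peel the -1: add 1 from each side, so sub: x - 2 = 3.
Step 3. [x - 2 = 3] -2 is outermost — add 2 both sides. So sub: x = 5.

Answer: x ∈ {5}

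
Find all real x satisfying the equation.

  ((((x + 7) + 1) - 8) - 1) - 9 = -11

Step 1. [((((x + 7) + 1) - 8) - 1) - 9 = -11] peel the -9: add 9 from each side ⇒ sub: (((x + 7) + 1) - 8) - 1 = -2.
Step 2. [(((x + 7) + 1) - 8) - 1 = -2] peel the -1: add 1 from each side. So sub: ((x + 7) + 1) - 8 = -1.
Step 3. [((x + 7) + 1) - 8 = -1] -8 is outermost — add 8 both sides. So sub: (x + 7) + 1 = 7.
Step 4. [(x + 7) + 1 = 7] peel the +1: subtract 1 from each side ⇒ sub: x + 7 = 6.
Step 5. [x + 7 = 6] peel the +7: subtract 7 from each side ⇒ sub: x = -1.

Answer: x ∈ {-1}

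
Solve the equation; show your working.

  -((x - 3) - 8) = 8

Step 1. [-((x - 3) - 8) = 8] leading − — multiply by −1. So neg: (x - 3) - 8 = -8.
Step 2. [(x - 3) - 8 = -8] the outer -8 inverts by adding 8, so sub: x - 3 = 0.
Step 3. [x - 3 = 0] -3 is outermost — add 3 both sides, so sub: x = 3.

Answer: x ∈ {3}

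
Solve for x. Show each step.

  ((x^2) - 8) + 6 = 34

Step 1. [((x^2) - 8) + 6 = 34] 6 comes off first (subtract 6). So sub: (x^2) - 8 = 28.
Step 2. [(x^2) - 8 = 28] 8 comes off first (add 8), so sub: x^2 = 36.
Step 3. [x^2 = 36] 36 ≥ 0, LHS is (·)² — take ±√ ⇒ sqrt: x = 6 or -6.

Answer: x ∈ {-6, 6}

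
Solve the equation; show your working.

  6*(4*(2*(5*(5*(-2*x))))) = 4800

Step 1. [6*(4*(2*(5*(5*(-2*x))))) = 4800] divide by the outer 6 ⇒ div: 4*(2*(5*(5*(-2*x)))) = 800.
Step 2. [4*(2*(5*(5*(-2*x)))) = 800] 4 out front; divide by 4 ⇒ div: 2*(5*(5*(-2*x))) = 200.
Step 3. [2*(5*(5*(-2*x))) = 200] divide by the outer 2, so div: 5*(5*(-2*x)) = 100.
Step 4. [5*(5*(-2*x)) = 100] 5·(inner) — divide through by 5. So div: 5*(-2*x) = 20.
Step 5. [5*(-2*x) = 20] 5 out front; divide by 5. So div: -2*x = 4.
Step 6. [-2*x = 4] -2·(inner) — divide through by -2. So div: x = -2.

Answer: x ∈ {-2}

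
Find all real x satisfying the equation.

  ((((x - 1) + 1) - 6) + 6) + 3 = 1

Step 1. [((((x - 1) + 1) - 6) + 6) + 3 = 1] the outer +3 inverts by subtracting 3, so sub: (((x - 1) + 1) - 6) + 6 = -2.
Step 2. [(((x - 1) + 1) - 6) + 6 = -2] subtract 6: x sits inside (… + 6), so sub: ((x - 1) + 1) - 6 = -8.
Step 3. [((x - 1) + 1) - 6 = -8] 6 comes off first (add 6). So sub: (x - 1) + 1 = -2.
Step 4. [(x - 1) + 1 = -2] subtract 1: x sits inside (… + 1). So sub: x - 1 = -3.
Step 5. [x - 1 = -3] -1 is outermost — add 1 both sides, so sub: x = -2.

Answer: x ∈ {-2}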